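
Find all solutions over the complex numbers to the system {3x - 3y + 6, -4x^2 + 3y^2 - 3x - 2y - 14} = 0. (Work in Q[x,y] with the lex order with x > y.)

{(1, 3), (6, 8)}

Compute a lex Gröbner basis by Buchberger's algorithm.
f_1 = 3x - 3y + 6, LT = x.
f_2 = -4x^2 - 3x + 3y^2 - 2y - 14, LT = x^2.

S(f_1,f_2): lcm = x^2. S = -xy + 5/4x + 3/4y^2 - 1/2y - 7/2.
  reduce S modulo (f_1, f_2):
  remainder -1/4y^2 + 11/4y - 6 ≠ 0; add h_3 = -1/4y^2 + 11/4y - 6 to the basis.

The other S-polynomials (S(f_1,h_3), S(f_2,h_3)) all reduce to 0 modulo the current basis, so we have a Gröbner basis.
Inter-reduce: drop elements whose leading term is divisible by another's, tail-reduce, and make monic.
Reduced Gröbner basis: {x - y + 2, y^2 - 11y + 24}.

From the last basis element, y^2 - 11y + 24 = 0, so y takes values in {3, 8}. Each choice, substituted upward through the basis, yields the corresponding point(s) of the solution set.
  y = 3: the earlier basis element becomes x - 1 = 0, giving x = 1 — point (1, 3).
  y = 8: the earlier basis element becomes x - 6 = 0, giving x = 6 — point (6, 8).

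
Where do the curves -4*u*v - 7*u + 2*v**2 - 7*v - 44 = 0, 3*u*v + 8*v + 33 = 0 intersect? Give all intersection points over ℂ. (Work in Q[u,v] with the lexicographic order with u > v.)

{(1, -3), (-19/6 - sqrt(1799)*I/14, 7/12 - sqrt(1799)*I/12), (-19/6 + sqrt(1799)*I/14, 7/12 + sqrt(1799)*I/12)}

Compute a lex Gröbner basis by Buchberger's algorithm.
f_1 = -4*u*v - 7*u + 2*v**2 - 7*v - 44, LT = u*v.
f_2 = 3*u*v + 8*v + 33, LT = u*v.

S(f_1,f_2): lcm = u*v. S = 7/4*u - 1/2*v**2 - 11/12*v.
  leading term u: no divisor's leading term divides it; move 7/4*u to the remainder.
  leading term v**2: no divisor's leading term divides it; move -1/2*v**2 to the remainder.
  leading term v: no divisor's leading term divides it; move -11/12*v to the remainder.
  remainder 7/4*u - 1/2*v**2 - 11/12*v ≠ 0; add h_3 = 7/4*u - 1/2*v**2 - 11/12*v to the basis.

S(f_1,h_3): lcm = u*v. S = 7/4*u + 2/7*v**3 + 1/42*v**2 + 7/4*v + 11.
  leading term u: subtract (1)·h_3 from 7/4*u + 2/7*v**3 + 1/42*v**2 + 7/4*v + 11 → 2/7*v**3 + 11/21*v**2 + 8/3*v + 11
  leading term v**3: no divisor's leading term divides it; move 2/7*v**3 to the remainder.
  leading term v**2: no divisor's leading term divides it; move 11/21*v**2 to the remainder.
  leading term v: no divisor's leading term divides it; move 8/3*v to the remainder.
  leading term 1: no divisor's leading term divides it; move 11 to the remainder.
  remainder 2/7*v**3 + 11/21*v**2 + 8/3*v + 11 ≠ 0; add h_4 = 2/7*v**3 + 11/21*v**2 + 8/3*v + 11 to the basis.

The other S-polynomials (S(f_2,h_3), S(f_1,h_4), S(f_2,h_4), S(h_3,h_4)) all reduce to 0 modulo the current basis, so we have a Gröbner basis.
Inter-reduce: drop elements whose leading term is divisible by another's, tail-reduce, and make monic.
Reduced Gröbner basis: {u - 2/7*v**2 - 11/21*v, v**3 + 11/6*v**2 + 28/3*v + 77/2}.

Elimination: the polynomial v**3 + 11/6*v**2 + 28/3*v + 77/2 lies in the elimination ideal for v, so v ∈ {-3, 7/12 - sqrt(1799)*I/12, 7/12 + sqrt(1799)*I/12}. For each such v, the remaining basis elements (now univariate) give the rest of the solution.
  v = -3: the earlier basis element becomes u - 1 = 0, giving u = 1 — point (1, -3).
  v = 7/12 - sqrt(1799)*I/12: the earlier basis element becomes u + 19/6 + sqrt(1799)*I/14 = 0, giving u = -19/6 - sqrt(1799)*I/14 — point (-19/6 - sqrt(1799)*I/14, 7/12 - sqrt(1799)*I/12).
  v = 7/12 + sqrt(1799)*I/12: the earlier basis element becomes u + 19/6 - sqrt(1799)*I/14 = 0, giving u = -19/6 + sqrt(1799)*I/14 — point (-19/6 + sqrt(1799)*I/14, 7/12 + sqrt(1799)*I/12).
A lex Gröbner basis triangularizes the system, enabling back-substitution.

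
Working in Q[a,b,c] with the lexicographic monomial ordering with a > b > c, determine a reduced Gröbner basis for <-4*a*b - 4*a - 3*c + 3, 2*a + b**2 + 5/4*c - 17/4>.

f_1 = -4*a*b - 4*a - 3*c + 3, LT = a*b.
f_2 = 2*a + b**2 + 5/4*c - 17/4, LT = a.

S(f_1,f_2): lcm = a*b. S = a - 1/2*b**3 - 5/8*b*c + 17/8*b + 3/4*c - 3/4.
  leading term a: subtract (1/2)·f_2 from a - 1/2*b**3 - 5/8*b*c + 17/8*b + 3/4*c - 3/4 → -1/2*b**3 - 1/2*b**2 - 5/8*b*c + 17/8*b + 1/8*c + 11/8
  leading term b**3: no divisor's leading term divides it; move -1/2*b**3 to the remainder.
  leading term b**2: no divisor's leading term divides it; move -1/2*b**2 to the remainder.
  leading term b*c: no divisor's leading term divides it; move -5/8*b*c to the remainder.
  leading term b: no divisor's leading term divides it; move 17/8*b to the remainder.
  leading term c: no divisor's leading term divides it; move 1/8*c to the remainder.
  leading term 1: no divisor's leading term divides it; move 11/8 to the remainder.
  remainder -1/2*b**3 - 1/2*b**2 - 5/8*b*c + 17/8*b + 1/8*c + 11/8 ≠ 0; add g_3 = -1/2*b**3 - 1/2*b**2 - 5/8*b*c + 17/8*b + 1/8*c + 11/8 to the basis.

S(f_1,g_3): lcm = a*b**3. S = -5/4*a*b*c + 17/4*a*b + 1/4*a*c + 11/4*a + 3/4*b**2*c - 3/4*b**2.
  leading term a*b*c: subtract (5/16*c)·f_1 from -5/4*a*b*c + 17/4*a*b + 1/4*a*c + 11/4*a + 3/4*b**2*c - 3/4*b**2 → 17/4*a*b + 3/2*a*c + 11/4*a + 3/4*b**2*c - 3/4*b**2 + 15/16*c**2 - 15/16*c
  leading term a*b: subtract (-17/16)·f_1 from 17/4*a*b + 3/2*a*c + 11/4*a + 3/4*b**2*c - 3/4*b**2 + 15/16*c**2 - 15/16*c → 3/2*a*c - 3/2*a + 3/4*b**2*c - 3/4*b**2 + 15/16*c**2 - 33/8*c + 51/16
  leading term a*c: subtract (3/4*c)·f_2 from 3/2*a*c - 3/2*a + 3/4*b**2*c - 3/4*b**2 + 15/16*c**2 - 33/8*c + 51/16 → -3/2*a - 3/4*b**2 - 15/16*c + 51/16
  leading term a: subtract (-3/4)·f_2 from -3/2*a - 3/4*b**2 - 15/16*c + 51/16 → 0
  remainder 0.

S(f_2,g_3): leading monomials are coprime, so the S-polynomial reduces to 0 (Buchberger's first criterion).
Every S-polynomial of the final basis reduces to 0, so we have a Gröbner basis.
Inter-reduce: drop elements whose leading term is divisible by another's, tail-reduce, and make monic.

G = {a + 1/2*b**2 + 5/8*c - 17/8, b**3 + b**2 + 5/4*b*c - 17/4*b - 1/4*c - 11/4}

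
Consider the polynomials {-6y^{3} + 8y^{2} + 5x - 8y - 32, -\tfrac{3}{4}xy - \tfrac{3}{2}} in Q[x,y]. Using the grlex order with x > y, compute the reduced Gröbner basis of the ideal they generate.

G = {y^{3} - \tfrac{4}{3}y^{2} - \tfrac{5}{6}x + \tfrac{4}{3}y + \tfrac{16}{3}, x^{2} + \tfrac{12}{5}y^{2} - \tfrac{32}{5}x - \tfrac{16}{5}y + \tfrac{16}{5}, xy + 2}

f_1 = -6y^{3} + 8y^{2} + 5x - 8y - 32, LT = y^{3}.
f_2 = -\tfrac{3}{4}xy - \tfrac{3}{2}, LT = xy.

S(f_1,f_2): lcm = xy^{3}. S = -\tfrac{4}{3}xy^{2} - \tfrac{5}{6}x^{2} + \tfrac{4}{3}xy - 2y^{2} + \tfrac{16}{3}x.
  leading term xy^{2}: subtract (\tfrac{16}{9}y)·f_2 from -\tfrac{4}{3}xy^{2} - \tfrac{5}{6}x^{2} + \tfrac{4}{3}xy - 2y^{2} + \tfrac{16}{3}x → -\tfrac{5}{6}x^{2} + \tfrac{4}{3}xy - 2y^{2} + \tfrac{16}{3}x + \tfrac{8}{3}y
  leading term x^{2}: no divisor's leading term divides it; move -\tfrac{5}{6}x^{2} to the remainder.
  leading term xy: subtract (-\tfrac{16}{9})·f_2 from \tfrac{4}{3}xy - 2y^{2} + \tfrac{16}{3}x + \tfrac{8}{3}y → -2y^{2} + \tfrac{16}{3}x + \tfrac{8}{3}y - \tfrac{8}{3}
  leading term y^{2}: no divisor's leading term divides it; move -2y^{2} to the remainder.
  leading term x: no divisor's leading term divides it; move \tfrac{16}{3}x to the remainder.
  leading term y: no divisor's leading term divides it; move \tfrac{8}{3}y to the remainder.
  leading term 1: no divisor's leading term divides it; move -\tfrac{8}{3} to the remainder.
  remainder -\tfrac{5}{6}x^{2} - 2y^{2} + \tfrac{16}{3}x + \tfrac{8}{3}y - \tfrac{8}{3} ≠ 0; add g_3 = -\tfrac{5}{6}x^{2} - 2y^{2} + \tfrac{16}{3}x + \tfrac{8}{3}y - \tfrac{8}{3} to the basis.

The other S-polynomials (S(f_1,g_3), S(f_2,g_3)) all reduce to 0 modulo the current basis, so we have a Gröbner basis.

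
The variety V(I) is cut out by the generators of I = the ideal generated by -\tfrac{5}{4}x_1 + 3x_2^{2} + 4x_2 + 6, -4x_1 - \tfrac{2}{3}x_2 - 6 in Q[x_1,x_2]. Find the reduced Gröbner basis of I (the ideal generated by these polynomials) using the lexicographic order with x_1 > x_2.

G = {x_1 + \tfrac{1}{6}x_2 + \tfrac{3}{2}, x_2^{2} + \tfrac{101}{72}x_2 + \tfrac{21}{8}}

f_1 = -\tfrac{5}{4}x_1 + 3x_2^{2} + 4x_2 + 6, LT = x_1.
f_2 = -4x_1 - \tfrac{2}{3}x_2 - 6, LT = x_1.

S(f_1,f_2): lcm = x_1. S = -\tfrac{12}{5}x_2^{2} - \tfrac{101}{30}x_2 - \tfrac{63}{10}.
  leading term x_2^{2}: no divisor's leading term divides it; move -\tfrac{12}{5}x_2^{2} to the remainder.
  leading term x_2: no divisor's leading term divides it; move -\tfrac{101}{30}x_2 to the remainder.
  leading term 1: no divisor's leading term divides it; move -\tfrac{63}{10} to the remainder.
  remainder -\tfrac{12}{5}x_2^{2} - \tfrac{101}{30}x_2 - \tfrac{63}{10} ≠ 0; add g_3 = -\tfrac{12}{5}x_2^{2} - \tfrac{101}{30}x_2 - \tfrac{63}{10} to the basis.

The other S-polynomials (S(f_1,g_3), S(f_2,g_3)) all reduce to 0 modulo the current basis, so we have a Gröbner basis.
Inter-reduce: drop elements whose leading term is divisible by another's, tail-reduce, and make monic.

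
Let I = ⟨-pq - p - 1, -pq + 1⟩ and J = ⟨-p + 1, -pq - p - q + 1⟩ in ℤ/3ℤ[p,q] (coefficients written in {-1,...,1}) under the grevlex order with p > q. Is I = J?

No, the ideals differ.

Equality of ideals is decidable: compute both reduced Gröbner bases (unique for the ordering) and check whether they agree.
Buchberger on the first generating set:
f_1 = -pq - p - 1, LT = pq.
f_2 = -pq + 1, LT = pq.

S(f_1,f_2): lcm = pq. S = p - 1.
  leading term p: no divisor's leading term divides it; move p to the remainder.
  leading term 1: no divisor's leading term divides it; move -1 to the remainder.
  remainder p - 1 ≠ 0; add g_3 = p - 1 to the basis.

S(f_1,g_3): lcm = pq. S = p + q + 1.
  leading term p: subtract (1)·g_3 from p + q + 1 → q - 1
  leading term q: no divisor's leading term divides it; move q to the remainder.
  leading term 1: no divisor's leading term divides it; move -1 to the remainder.
  remainder q - 1 ≠ 0; add g_4 = q - 1 to the basis.

S(f_2,g_3): lcm = pq. S = q - 1.
  leading term q: subtract (1)·g_4 from q - 1 → 0
  remainder 0.

S(f_1,g_4): lcm = pq. S = -p + 1.
  leading term p: subtract (-1)·g_3 from -p + 1 → 0
  remainder 0.

S(f_2,g_4): lcm = pq. S = p - 1.
  leading term p: subtract (1)·g_3 from p - 1 → 0
  remainder 0.

S(g_3,g_4): leading monomials are coprime, so the S-polynomial reduces to 0 (Buchberger's first criterion).
Every S-polynomial of the final basis reduces to 0, so we have a Gröbner basis.
Inter-reduce: drop elements whose leading term is divisible by another's, tail-reduce, and make monic.
Reduced Gröbner basis: {p - 1, q - 1}.

Buchberger on the second generating set:
h_1 = -p + 1, LT = p.
h_2 = -pq - p - q + 1, LT = pq.

S(h_1,h_2): lcm = pq. S = -p + q + 1.
  leading term p: subtract (1)·h_1 from -p + q + 1 → q
  leading term q: no divisor's leading term divides it; move q to the remainder.
  remainder q ≠ 0; add k_3 = q to the basis.

S(h_1,k_3): leading monomials are coprime, so the S-polynomial reduces to 0 (Buchberger's first criterion).
S(h_2,k_3): lcm = pq. S = p + q - 1.
  leading term p: subtract (-1)·h_1 from p + q - 1 → q
  leading term q: subtract (1)·k_3 from q → 0
  remainder 0.

Every S-polynomial of the final basis reduces to 0, so we have a Gröbner basis.
Inter-reduce: drop elements whose leading term is divisible by another's, tail-reduce, and make monic.
Reduced Gröbner basis: {p - 1, q}.

Since the reduced bases disagree, the two ideals are not the same.
The choice of monomial ordering does not affect the verdict — as long as both bases are computed under the same ordering, their equality decides ideal equality.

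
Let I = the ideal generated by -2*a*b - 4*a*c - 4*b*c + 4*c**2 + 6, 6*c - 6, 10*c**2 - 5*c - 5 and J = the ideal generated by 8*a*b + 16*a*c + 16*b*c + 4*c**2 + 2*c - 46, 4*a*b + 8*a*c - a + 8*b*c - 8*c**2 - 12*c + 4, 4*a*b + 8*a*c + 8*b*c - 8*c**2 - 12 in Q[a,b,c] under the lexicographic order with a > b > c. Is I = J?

No, the ideals differ.

Since reduced Gröbner bases are canonical representatives of ideals under a given ordering, it suffices to compute and compare them.
Buchberger on the first generating set:
f_1 = -2*a*b - 4*a*c - 4*b*c + 4*c**2 + 6, LT = a*b.
f_2 = 6*c - 6, LT = c.
f_3 = 10*c**2 - 5*c - 5, LT = c**2.

The S-polynomials (S(f_1,f_2), S(f_1,f_3), S(f_2,f_3)) all reduce to 0 modulo the current basis, so we have a Gröbner basis.
Inter-reduce: drop elements whose leading term is divisible by another's, tail-reduce, and make monic.
Reduced Gröbner basis: {a*b + 2*a + 2*b - 5, c - 1}.

Buchberger on the second generating set:
h_1 = 8*a*b + 16*a*c + 16*b*c + 4*c**2 + 2*c - 46, LT = a*b.
h_2 = 4*a*b + 8*a*c - a + 8*b*c - 8*c**2 - 12*c + 4, LT = a*b.
h_3 = 4*a*b + 8*a*c + 8*b*c - 8*c**2 - 12, LT = a*b.

S(h_1,h_2): lcm = a*b. S = 1/4*a + 5/2*c**2 + 13/4*c - 27/4.
  leading term a: no divisor's leading term divides it; move 1/4*a to the remainder.
  leading term c**2: no divisor's leading term divides it; move 5/2*c**2 to the remainder.
  leading term c: no divisor's leading term divides it; move 13/4*c to the remainder.
  leading term 1: no divisor's leading term divides it; move -27/4 to the remainder.
  remainder 1/4*a + 5/2*c**2 + 13/4*c - 27/4 ≠ 0; add k_4 = 1/4*a + 5/2*c**2 + 13/4*c - 27/4 to the basis.

S(h_1,h_3): lcm = a*b. S = 5/2*c**2 + 1/4*c - 11/4.
  leading term c**2: no divisor's leading term divides it; move 5/2*c**2 to the remainder.
  leading term c: no divisor's leading term divides it; move 1/4*c to the remainder.
  leading term 1: no divisor's leading term divides it; move -11/4 to the remainder.
  remainder 5/2*c**2 + 1/4*c - 11/4 ≠ 0; add k_5 = 5/2*c**2 + 1/4*c - 11/4 to the basis.

S(h_1,k_4): lcm = a*b. S = 2*a*c - 10*b*c**2 - 11*b*c + 27*b + 1/2*c**2 + 1/4*c - 23/4.
  leading term a*c: subtract (8*c)·k_4 from 2*a*c - 10*b*c**2 - 11*b*c + 27*b + 1/2*c**2 + 1/4*c - 23/4 → -10*b*c**2 - 11*b*c + 27*b - 20*c**3 - 51/2*c**2 + 217/4*c - 23/4
  leading term b*c**2: subtract (-4*b)·k_5 from -10*b*c**2 - 11*b*c + 27*b - 20*c**3 - 51/2*c**2 + 217/4*c - 23/4 → -10*b*c + 16*b - 20*c**3 - 51/2*c**2 + 217/4*c - 23/4
  leading term b*c: no divisor's leading term divides it; move -10*b*c to the remainder.
  leading term b: no divisor's leading term divides it; move 16*b to the remainder.
  leading term c**3: subtract (-8*c)·k_5 from -20*c**3 - 51/2*c**2 + 217/4*c - 23/4 → -47/2*c**2 + 129/4*c - 23/4
  leading term c**2: subtract (-47/5)·k_5 from -47/2*c**2 + 129/4*c - 23/4 → 173/5*c - 158/5
  leading term c: no divisor's leading term divides it; move 173/5*c to the remainder.
  leading term 1: no divisor's leading term divides it; move -158/5 to the remainder.
  remainder -10*b*c + 16*b + 173/5*c - 158/5 ≠ 0; add k_6 = -10*b*c + 16*b + 173/5*c - 158/5 to the basis.

S(h_1,k_6): lcm = a*b*c. S = 8/5*a*b + 2*a*c**2 + 173/50*a*c - 79/25*a + 2*b*c**2 + 1/2*c**3 + 1/4*c**2 - 23/4*c.
  leading term a*b: subtract (1/5)·h_1 from 8/5*a*b + 2*a*c**2 + 173/50*a*c - 79/25*a + 2*b*c**2 + 1/2*c**3 + 1/4*c**2 - 23/4*c → 2*a*c**2 + 13/50*a*c - 79/25*a + 2*b*c**2 - 16/5*b*c + 1/2*c**3 - 11/20*c**2 - 123/20*c + 46/5
  leading term a*c**2: subtract (8*c**2)·k_4 from 2*a*c**2 + 13/50*a*c - 79/25*a + 2*b*c**2 - 16/5*b*c + 1/2*c**3 - 11/20*c**2 - 123/20*c + 46/5 → 13/50*a*c - 79/25*a + 2*b*c**2 - 16/5*b*c - 20*c**4 - 51/2*c**3 + 1069/20*c**2 - 123/20*c + 46/5
  leading term a*c: subtract (26/25*c)·k_4 from 13/50*a*c - 79/25*a + 2*b*c**2 - 16/5*b*c - 20*c**4 - 51/2*c**3 + 1069/20*c**2 - 123/20*c + 46/5 → -79/25*a + 2*b*c**2 - 16/5*b*c - 20*c**4 - 281/10*c**3 + 5007/100*c**2 + 87/100*c + 46/5
  leading term a: subtract (-316/25)·k_4 from -79/25*a + 2*b*c**2 - 16/5*b*c - 20*c**4 - 281/10*c**3 + 5007/100*c**2 + 87/100*c + 46/5 → 2*b*c**2 - 16/5*b*c - 20*c**4 - 281/10*c**3 + 8167/100*c**2 + 839/20*c - 1903/25
  leading term b*c**2: subtract (4/5*b)·k_5 from 2*b*c**2 - 16/5*b*c - 20*c**4 - 281/10*c**3 + 8167/100*c**2 + 839/20*c - 1903/25 → -17/5*b*c + 11/5*b - 20*c**4 - 281/10*c**3 + 8167/100*c**2 + 839/20*c - 1903/25
  leading term b*c: subtract (17/50)·k_6 from -17/5*b*c + 11/5*b - 20*c**4 - 281/10*c**3 + 8167/100*c**2 + 839/20*c - 1903/25 → -81/25*b - 20*c**4 - 281/10*c**3 + 8167/100*c**2 + 15093/500*c - 8172/125
  leading term b: no divisor's leading term divides it; move -81/25*b to the remainder.
  leading term c**4: subtract (-8*c**2)·k_5 from -20*c**4 - 281/10*c**3 + 8167/100*c**2 + 15093/500*c - 8172/125 → -261/10*c**3 + 5967/100*c**2 + 15093/500*c - 8172/125
  leading term c**3: subtract (-261/25*c)·k_5 from -261/10*c**3 + 5967/100*c**2 + 15093/500*c - 8172/125 → 1557/25*c**2 + 369/250*c - 8172/125
  leading term c**2: subtract (3114/125)·k_5 from 1557/25*c**2 + 369/250*c - 8172/125 → -594/125*c + 783/250
  leading term c: no divisor's leading term divides it; move -594/125*c to the remainder.
  leading term 1: no divisor's leading term divides it; move 783/250 to the remainder.
  remainder -81/25*b - 594/125*c + 783/250 ≠ 0; add k_7 = -81/25*b - 594/125*c + 783/250 to the basis.

The other S-polynomials (S(h_2,h_3), S(h_2,k_4), S(h_3,k_4), S(h_1,k_5), S(h_2,k_5), S(h_3,k_5), S(k_4,k_5), S(h_2,k_6), S(h_3,k_6), S(k_4,k_6), S(k_5,k_6), S(h_1,k_7), S(h_2,k_7), S(h_3,k_7), S(k_4,k_7), S(k_5,k_7), S(k_6,k_7)) all reduce to 0 modulo the current basis, so we have a Gröbner basis.
Inter-reduce: drop elements whose leading term is divisible by another's, tail-reduce, and make monic.
Reduced Gröbner basis: {a + 12*c - 16, b + 22/15*c - 29/30, c**2 + 1/10*c - 11/10}.

These differ, so the ideals are not equal.
The same test decides containment: I ⊆ J iff every generator of I reduces to 0 modulo a Gröbner basis of J.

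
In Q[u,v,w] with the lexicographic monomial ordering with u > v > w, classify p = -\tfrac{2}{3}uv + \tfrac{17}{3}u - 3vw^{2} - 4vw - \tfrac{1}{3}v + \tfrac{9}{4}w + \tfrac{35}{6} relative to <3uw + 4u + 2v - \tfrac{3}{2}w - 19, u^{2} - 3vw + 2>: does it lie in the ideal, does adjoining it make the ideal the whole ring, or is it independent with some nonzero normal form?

First compute the reduced Gröbner basis of I by Buchberger's algorithm.
f_1 = 3uw + 4u + 2v - \tfrac{3}{2}w - 19, LT = uw.
f_2 = u^{2} - 3vw + 2, LT = u^{2}.

S(f_1,f_2): lcm = u^{2}w. S = \tfrac{4}{3}u^{2} + \tfrac{2}{3}uv - \tfrac{1}{2}uw - \tfrac{19}{3}u + 3vw^{2} - 2w.
  leading term u^{2}: subtract (\tfrac{4}{3})·f_2 from \tfrac{4}{3}u^{2} + \tfrac{2}{3}uv - \tfrac{1}{2}uw - \tfrac{19}{3}u + 3vw^{2} - 2w → \tfrac{2}{3}uv - \tfrac{1}{2}uw - \tfrac{19}{3}u + 3vw^{2} + 4vw - 2w - \tfrac{8}{3}
  leading term uv: no divisor's leading term divides it; move \tfrac{2}{3}uv to the remainder.
  leading term uw: subtract (-\tfrac{1}{6})·f_1 from -\tfrac{1}{2}uw - \tfrac{19}{3}u + 3vw^{2} + 4vw - 2w - \tfrac{8}{3} → -\tfrac{17}{3}u + 3vw^{2} + 4vw + \tfrac{1}{3}v - \tfrac{9}{4}w - \tfrac{35}{6}
  leading term u: no divisor's leading term divides it; move -\tfrac{17}{3}u to the remainder.
  leading term vw^{2}: no divisor's leading term divides it; move 3vw^{2} to the remainder.
  leading term vw: no divisor's leading term divides it; move 4vw to the remainder.
  leading term v: no divisor's leading term divides it; move \tfrac{1}{3}v to the remainder.
  leading term w: no divisor's leading term divides it; move -\tfrac{9}{4}w to the remainder.
  leading term 1: no divisor's leading term divides it; move -\tfrac{35}{6} to the remainder.
  remainder \tfrac{2}{3}uv - \tfrac{17}{3}u + 3vw^{2} + 4vw + \tfrac{1}{3}v - \tfrac{9}{4}w - \tfrac{35}{6} ≠ 0; add h_3 = \tfrac{2}{3}uv - \tfrac{17}{3}u + 3vw^{2} + 4vw + \tfrac{1}{3}v - \tfrac{9}{4}w - \tfrac{35}{6} to the basis.

S(f_1,h_3): lcm = uvw. S = \tfrac{4}{3}uv + \tfrac{17}{2}uw + \tfrac{2}{3}v^{2} - \tfrac{9}{2}vw^{3} - 6vw^{2} - vw - \tfrac{19}{3}v + \tfrac{27}{8}w^{2} + \tfrac{35}{4}w.
  leading term uv: subtract (2)·h_3 from \tfrac{4}{3}uv + \tfrac{17}{2}uw + \tfrac{2}{3}v^{2} - \tfrac{9}{2}vw^{3} - 6vw^{2} - vw - \tfrac{19}{3}v + \tfrac{27}{8}w^{2} + \tfrac{35}{4}w → \tfrac{17}{2}uw + \tfrac{34}{3}u + \tfrac{2}{3}v^{2} - \tfrac{9}{2}vw^{3} - 12vw^{2} - 9vw - 7v + \tfrac{27}{8}w^{2} + \tfrac{53}{4}w + \tfrac{35}{3}
  leading term uw: subtract (\tfrac{17}{6})·f_1 from \tfrac{17}{2}uw + \tfrac{34}{3}u + \tfrac{2}{3}v^{2} - \tfrac{9}{2}vw^{3} - 12vw^{2} - 9vw - 7v + \tfrac{27}{8}w^{2} + \tfrac{53}{4}w + \tfrac{35}{3} → \tfrac{2}{3}v^{2} - \tfrac{9}{2}vw^{3} - 12vw^{2} - 9vw - \tfrac{38}{3}v + \tfrac{27}{8}w^{2} + \tfrac{35}{2}w + \tfrac{131}{2}
  leading term v^{2}: no divisor's leading term divides it; move \tfrac{2}{3}v^{2} to the remainder.
  leading term vw^{3}: no divisor's leading term divides it; move -\tfrac{9}{2}vw^{3} to the remainder.
  leading term vw^{2}: no divisor's leading term divides it; move -12vw^{2} to the remainder.
  leading term vw: no divisor's leading term divides it; move -9vw to the remainder.
  leading term v: no divisor's leading term divides it; move -\tfrac{38}{3}v to the remainder.
  leading term w^{2}: no divisor's leading term divides it; move \tfrac{27}{8}w^{2} to the remainder.
  leading term w: no divisor's leading term divides it; move \tfrac{35}{2}w to the remainder.
  leading term 1: no divisor's leading term divides it; move \tfrac{131}{2} to the remainder.
  remainder \tfrac{2}{3}v^{2} - \tfrac{9}{2}vw^{3} - 12vw^{2} - 9vw - \tfrac{38}{3}v + \tfrac{27}{8}w^{2} + \tfrac{35}{2}w + \tfrac{131}{2} ≠ 0; add h_4 = \tfrac{2}{3}v^{2} - \tfrac{9}{2}vw^{3} - 12vw^{2} - 9vw - \tfrac{38}{3}v + \tfrac{27}{8}w^{2} + \tfrac{35}{2}w + \tfrac{131}{2} to the basis.

The other S-polynomials (S(f_2,h_3), S(f_1,h_4), S(f_2,h_4), S(h_3,h_4)) all reduce to 0 modulo the current basis, so we have a Gröbner basis.
Inter-reduce: drop elements whose leading term is divisible by another's, tail-reduce, and make monic.
Reduced Gröbner basis: {u^{2} - 3vw + 2, uv - \tfrac{17}{2}u + \tfrac{9}{2}vw^{2} + 6vw + \tfrac{1}{2}v - \tfrac{27}{8}w - \tfrac{35}{4}, uw + \tfrac{4}{3}u + \tfrac{2}{3}v - \tfrac{1}{2}w - \tfrac{19}{3}, v^{2} - \tfrac{27}{4}vw^{3} - 18vw^{2} - \tfrac{27}{2}vw - 19v + \tfrac{81}{16}w^{2} + \tfrac{105}{4}w + \tfrac{393}{4}}.
Label its elements g_1 = u^{2} - 3vw + 2, g_2 = uv - \tfrac{17}{2}u + \tfrac{9}{2}vw^{2} + 6vw + \tfrac{1}{2}v - \tfrac{27}{8}w - \tfrac{35}{4}, g_3 = uw + \tfrac{4}{3}u + \tfrac{2}{3}v - \tfrac{1}{2}w - \tfrac{19}{3}, g_4 = v^{2} - \tfrac{27}{4}vw^{3} - 18vw^{2} - \tfrac{27}{2}vw - 19v + \tfrac{81}{16}w^{2} + \tfrac{105}{4}w + \tfrac{393}{4}.

Reduce p = -\tfrac{2}{3}uv + \tfrac{17}{3}u - 3vw^{2} - 4vw - \tfrac{1}{3}v + \tfrac{9}{4}w + \tfrac{35}{6} modulo G:
  leading term uv: subtract (-\tfrac{2}{3})·g_2 from -\tfrac{2}{3}uv + \tfrac{17}{3}u - 3vw^{2} - 4vw - \tfrac{1}{3}v + \tfrac{9}{4}w + \tfrac{35}{6} → 0
  normal form = 0.
Since the normal form is 0, p ∈ I.

Ideal membership is decidable via reduction modulo a Gröbner basis.

-\tfrac{2}{3}uv + \tfrac{17}{3}u - 3vw^{2} - 4vw - \tfrac{1}{3}v + \tfrac{9}{4}w + \tfrac{35}{6} lies in I (it reduces to 0).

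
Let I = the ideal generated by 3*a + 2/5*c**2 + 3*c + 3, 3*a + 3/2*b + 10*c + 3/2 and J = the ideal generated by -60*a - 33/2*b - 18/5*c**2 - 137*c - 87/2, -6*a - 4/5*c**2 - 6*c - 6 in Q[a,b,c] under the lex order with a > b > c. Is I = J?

Two ideals are equal iff their reduced Gröbner bases coincide (the reduced basis is unique for a fixed ordering).
Buchberger on the first generating set:
f_1 = 3*a + 2/5*c**2 + 3*c + 3, LT = a.
f_2 = 3*a + 3/2*b + 10*c + 3/2, LT = a.

S(f_1,f_2): lcm = a. S = -1/2*b + 2/15*c**2 - 7/3*c + 1/2.
  leading term b: no divisor's leading term divides it; move -1/2*b to the remainder.
  leading term c**2: no divisor's leading term divides it; move 2/15*c**2 to the remainder.
  leading term c: no divisor's leading term divides it; move -7/3*c to the remainder.
  leading term 1: no divisor's leading term divides it; move 1/2 to the remainder.
  remainder -1/2*b + 2/15*c**2 - 7/3*c + 1/2 ≠ 0; add g_3 = -1/2*b + 2/15*c**2 - 7/3*c + 1/2 to the basis.

The other S-polynomials (S(f_1,g_3), S(f_2,g_3)) all reduce to 0 modulo the current basis, so we have a Gröbner basis.
Inter-reduce: drop elements whose leading term is divisible by another's, tail-reduce, and make monic.
Reduced Gröbner basis: {a + 2/15*c**2 + c + 1, b - 4/15*c**2 + 14/3*c - 1}.

Buchberger on the second generating set:
h_1 = -60*a - 33/2*b - 18/5*c**2 - 137*c - 87/2, LT = a.
h_2 = -6*a - 4/5*c**2 - 6*c - 6, LT = a.

S(h_1,h_2): lcm = a. S = 11/40*b - 11/150*c**2 + 77/60*c - 11/40.
  leading term b: no divisor's leading term divides it; move 11/40*b to the remainder.
  leading term c**2: no divisor's leading term divides it; move -11/150*c**2 to the remainder.
  leading term c: no divisor's leading term divides it; move 77/60*c to the remainder.
  leading term 1: no divisor's leading term divides it; move -11/40 to the remainder.
  remainder 11/40*b - 11/150*c**2 + 77/60*c - 11/40 ≠ 0; add k_3 = 11/40*b - 11/150*c**2 + 77/60*c - 11/40 to the basis.

The other S-polynomials (S(h_1,k_3), S(h_2,k_3)) all reduce to 0 modulo the current basis, so we have a Gröbner basis.
Inter-reduce: drop elements whose leading term is divisible by another's, tail-reduce, and make monic.
Reduced Gröbner basis: {a + 2/15*c**2 + c + 1, b - 4/15*c**2 + 14/3*c - 1}.

These coincide, so the ideals are equal.

Yes, the ideals are equal.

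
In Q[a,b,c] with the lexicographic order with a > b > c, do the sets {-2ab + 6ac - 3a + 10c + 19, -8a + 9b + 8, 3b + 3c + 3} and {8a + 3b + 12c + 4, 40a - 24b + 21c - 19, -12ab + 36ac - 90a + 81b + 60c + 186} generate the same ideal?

Yes, the ideals are equal.

Equality of ideals is decidable: compute both reduced Gröbner bases (unique for the ordering) and check whether they agree.
Buchberger on the first generating set:
f_1 = -2ab + 6ac - 3a + 10c + 19, LT = ab.
f_2 = -8a + 9b + 8, LT = a.
f_3 = 3b + 3c + 3, LT = b.

S(f_1,f_2): lcm = ab. S = -3ac + 3/2a + 9/8b^2 + b - 5c - 19/2.
  leading term ac: subtract (3/8c)·f_2 from -3ac + 3/2a + 9/8b^2 + b - 5c - 19/2 → 3/2a + 9/8b^2 - 27/8bc + b - 8c - 19/2
  leading term a: subtract (-3/16)·f_2 from 3/2a + 9/8b^2 - 27/8bc + b - 8c - 19/2 → 9/8b^2 - 27/8bc + 43/16b - 8c - 8
  leading term b^2: subtract (3/8b)·f_3 from 9/8b^2 - 27/8bc + 43/16b - 8c - 8 → -9/2bc + 25/16b - 8c - 8
  leading term bc: subtract (-3/2c)·f_3 from -9/2bc + 25/16b - 8c - 8 → 25/16b + 9/2c^2 - 7/2c - 8
  leading term b: subtract (25/48)·f_3 from 25/16b + 9/2c^2 - 7/2c - 8 → 9/2c^2 - 81/16c - 153/16
  leading term c^2: no divisor's leading term divides it; move 9/2c^2 to the remainder.
  leading term c: no divisor's leading term divides it; move -81/16c to the remainder.
  leading term 1: no divisor's leading term divides it; move -153/16 to the remainder.
  remainder 9/2c^2 - 81/16c - 153/16 ≠ 0; add g_4 = 9/2c^2 - 81/16c - 153/16 to the basis.

The other S-polynomials (S(f_1,f_3), S(f_2,f_3), S(f_1,g_4), S(f_2,g_4), S(f_3,g_4)) all reduce to 0 modulo the current basis, so we have a Gröbner basis.
Inter-reduce: drop elements whose leading term is divisible by another's, tail-reduce, and make monic.
Reduced Gröbner basis: {a + 9/8c + 1/8, b + c + 1, c^2 - 9/8c - 17/8}.

Buchberger on the second generating set:
h_1 = 8a + 3b + 12c + 4, LT = a.
h_2 = 40a - 24b + 21c - 19, LT = a.
h_3 = -12ab + 36ac - 90a + 81b + 60c + 186, LT = ab.

S(h_1,h_2): lcm = a. S = 39/40b + 39/40c + 39/40.
  leading term b: no divisor's leading term divides it; move 39/40b to the remainder.
  leading term c: no divisor's leading term divides it; move 39/40c to the remainder.
  leading term 1: no divisor's leading term divides it; move 39/40 to the remainder.
  remainder 39/40b + 39/40c + 39/40 ≠ 0; add k_4 = 39/40b + 39/40c + 39/40 to the basis.

S(h_1,h_3): lcm = ab. S = 3ac - 15/2a + 3/8b^2 + 3/2bc + 29/4b + 5c + 31/2.
  leading term ac: subtract (3/8c)·h_1 from 3ac - 15/2a + 3/8b^2 + 3/2bc + 29/4b + 5c + 31/2 → -15/2a + 3/8b^2 + 3/8bc + 29/4b - 9/2c^2 + 7/2c + 31/2
  leading term a: subtract (-15/16)·h_1 from -15/2a + 3/8b^2 + 3/8bc + 29/4b - 9/2c^2 + 7/2c + 31/2 → 3/8b^2 + 3/8bc + 161/16b - 9/2c^2 + 59/4c + 77/4
  leading term b^2: subtract (5/13b)·k_4 from 3/8b^2 + 3/8bc + 161/16b - 9/2c^2 + 59/4c + 77/4 → 155/16b - 9/2c^2 + 59/4c + 77/4
  leading term b: subtract (775/78)·k_4 from 155/16b - 9/2c^2 + 59/4c + 77/4 → -9/2c^2 + 81/16c + 153/16
  leading term c^2: no divisor's leading term divides it; move -9/2c^2 to the remainder.
  leading term c: no divisor's leading term divides it; move 81/16c to the remainder.
  leading term 1: no divisor's leading term divides it; move 153/16 to the remainder.
  remainder -9/2c^2 + 81/16c + 153/16 ≠ 0; add k_5 = -9/2c^2 + 81/16c + 153/16 to the basis.

The other S-polynomials (S(h_2,h_3), S(h_1,k_4), S(h_2,k_4), S(h_3,k_4), S(h_1,k_5), S(h_2,k_5), S(h_3,k_5), S(k_4,k_5)) all reduce to 0 modulo the current basis, so we have a Gröbner basis.
Inter-reduce: drop elements whose leading term is divisible by another's, tail-reduce, and make monic.
Reduced Gröbner basis: {a + 9/8c + 1/8, b + c + 1, c^2 - 9/8c - 17/8}.

Same reduced basis, so the two generating sets span the same ideal.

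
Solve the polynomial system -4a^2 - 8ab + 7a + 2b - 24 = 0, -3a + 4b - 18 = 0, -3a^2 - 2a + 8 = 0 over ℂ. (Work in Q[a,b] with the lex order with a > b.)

{(-2, 3)}

Compute a lex Gröbner basis by Buchberger's algorithm.
f_1 = -4a^2 - 8ab + 7a + 2b - 24, LT = a^2.
f_2 = -3a + 4b - 18, LT = a.
f_3 = -3a^2 - 2a + 8, LT = a^2.

S(f_1,f_2): lcm = a^2. S = 10/3ab - 31/4a - 1/2b + 6.
  reduce S modulo (f_1, f_2, f_3):
  remainder 40/9b^2 - 185/6b + 105/2 ≠ 0; add h_4 = 40/9b^2 - 185/6b + 105/2 to the basis.

S(f_1,f_3): lcm = a^2. S = 2ab - 29/12a - 1/2b + 26/3.
  reduce S modulo (f_1, f_2, f_3, h_4):
  remainder 25/9b - 25/3 ≠ 0; add h_5 = 25/9b - 25/3 to the basis.

The other S-polynomials (S(f_2,f_3), S(f_1,h_4), S(f_2,h_4), S(f_3,h_4), S(f_1,h_5), S(f_2,h_5), S(f_3,h_5), S(h_4,h_5)) all reduce to 0 modulo the current basis, so we have a Gröbner basis.
Inter-reduce: drop elements whose leading term is divisible by another's, tail-reduce, and make monic.
Reduced Gröbner basis: {a + 2, b - 3}.

A lex Gröbner basis eliminates variables successively. Here b - 3 depends only on b, with roots {3}; lifting each root through the earlier basis elements recovers the full solutions.
  b = 3: the earlier basis element becomes a + 2 = 0, giving a = -2 — point (-2, 3).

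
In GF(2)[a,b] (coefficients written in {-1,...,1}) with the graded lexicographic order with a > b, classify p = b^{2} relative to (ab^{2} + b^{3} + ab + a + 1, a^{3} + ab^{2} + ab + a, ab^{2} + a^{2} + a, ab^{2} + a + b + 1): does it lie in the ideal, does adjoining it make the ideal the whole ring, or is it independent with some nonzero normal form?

b^{2} is independent of I; its normal form modulo I is b.

First compute the reduced Gröbner basis of I by Buchberger's algorithm.
f_1 = ab^{2} + b^{3} + ab + a + 1, LT = ab^{2}.
f_2 = a^{3} + ab^{2} + ab + a, LT = a^{3}.
f_3 = ab^{2} + a^{2} + a, LT = ab^{2}.
f_4 = ab^{2} + a + b + 1, LT = ab^{2}.

S(f_1,f_2): lcm = a^{3}b^{2}. S = a^{2}b^{3} + ab^{4} + a^{3}b + ab^{3} + a^{3} + ab^{2} + a^{2}.
  leading term a^{2}b^{3}: subtract (ab)·f_1 from a^{2}b^{3} + ab^{4} + a^{3}b + ab^{3} + a^{3} + ab^{2} + a^{2} → a^{3}b + a^{2}b^{2} + ab^{3} + a^{3} + a^{2}b + ab^{2} + a^{2} + ab
  leading term a^{3}b: subtract (b)·f_2 from a^{3}b + a^{2}b^{2} + ab^{3} + a^{3} + a^{2}b + ab^{2} + a^{2} + ab → a^{2}b^{2} + a^{3} + a^{2}b + a^{2}
  leading term a^{2}b^{2}: subtract (a)·f_1 from a^{2}b^{2} + a^{3} + a^{2}b + a^{2} → ab^{3} + a^{3} + a
  leading term ab^{3}: subtract (b)·f_1 from ab^{3} + a^{3} + a → b^{4} + a^{3} + ab^{2} + ab + a + b
  leading term b^{4}: no divisor's leading term divides it; move b^{4} to the remainder.
  leading term a^{3}: subtract (1)·f_2 from a^{3} + ab^{2} + ab + a + b → b
  leading term b: no divisor's leading term divides it; move b to the remainder.
  remainder b^{4} + b ≠ 0; add h_5 = b^{4} + b to the basis.

S(f_1,f_3): lcm = ab^{2}. S = b^{3} + a^{2} + ab + 1.
  leading term b^{3}: no divisor's leading term divides it; move b^{3} to the remainder.
  leading term a^{2}: no divisor's leading term divides it; move a^{2} to the remainder.
  leading term ab: no divisor's leading term divides it; move ab to the remainder.
  leading term 1: no divisor's leading term divides it; move 1 to the remainder.
  remainder b^{3} + a^{2} + ab + 1 ≠ 0; add h_6 = b^{3} + a^{2} + ab + 1 to the basis.

S(f_1,f_4): lcm = ab^{2}. S = b^{3} + ab + b.
  leading term b^{3}: subtract (1)·h_6 from b^{3} + ab + b → a^{2} + b + 1
  leading term a^{2}: no divisor's leading term divides it; move a^{2} to the remainder.
  leading term b: no divisor's leading term divides it; move b to the remainder.
  leading term 1: no divisor's leading term divides it; move 1 to the remainder.
  remainder a^{2} + b + 1 ≠ 0; add h_7 = a^{2} + b + 1 to the basis.

S(f_2,f_4): lcm = a^{3}b^{2}. S = ab^{4} + ab^{3} + a^{3} + a^{2}b + ab^{2} + a^{2}.
  leading term ab^{4}: subtract (b^{2})·f_1 from ab^{4} + ab^{3} + a^{3} + a^{2}b + ab^{2} + a^{2} → b^{5} + a^{3} + a^{2}b + a^{2} + b^{2}
  leading term b^{5}: subtract (b)·h_5 from b^{5} + a^{3} + a^{2}b + a^{2} + b^{2} → a^{3} + a^{2}b + a^{2}
  leading term a^{3}: subtract (1)·f_2 from a^{3} + a^{2}b + a^{2} → a^{2}b + ab^{2} + a^{2} + ab + a
  leading term a^{2}b: subtract (b)·h_7 from a^{2}b + ab^{2} + a^{2} + ab + a → ab^{2} + a^{2} + ab + b^{2} + a + b
  leading term ab^{2}: subtract (1)·f_1 from ab^{2} + a^{2} + ab + b^{2} + a + b → b^{3} + a^{2} + b^{2} + b + 1
  leading term b^{3}: subtract (1)·h_6 from b^{3} + a^{2} + b^{2} + b + 1 → ab + b^{2} + b
  leading term ab: no divisor's leading term divides it; move ab to the remainder.
  leading term b^{2}: no divisor's leading term divides it; move b^{2} to the remainder.
  leading term b: no divisor's leading term divides it; move b to the remainder.
  remainder ab + b^{2} + b ≠ 0; add h_8 = ab + b^{2} + b to the basis.

S(f_3,h_5): lcm = ab^{4}. S = a^{2}b^{2} + ab^{2} + ab.
  leading term a^{2}b^{2}: subtract (a)·f_1 from a^{2}b^{2} + ab^{2} + ab → ab^{3} + a^{2}b + ab^{2} + a^{2} + ab + a
  leading term ab^{3}: subtract (b)·f_1 from ab^{3} + a^{2}b + ab^{2} + a^{2} + ab + a → b^{4} + a^{2}b + a^{2} + a + b
  leading term b^{4}: subtract (1)·h_5 from b^{4} + a^{2}b + a^{2} + a + b → a^{2}b + a^{2} + a
  leading term a^{2}b: subtract (b)·h_7 from a^{2}b + a^{2} + a → a^{2} + b^{2} + a + b
  leading term a^{2}: subtract (1)·h_7 from a^{2} + b^{2} + a + b → b^{2} + a + 1
  leading term b^{2}: no divisor's leading term divides it; move b^{2} to the remainder.
  leading term a: no divisor's leading term divides it; move a to the remainder.
  leading term 1: no divisor's leading term divides it; move 1 to the remainder.
  remainder b^{2} + a + 1 ≠ 0; add h_9 = b^{2} + a + 1 to the basis.

S(f_1,h_6): lcm = ab^{3}. S = b^{4} + a^{3} + a^{2}b + ab^{2} + ab + a + b.
  leading term b^{4}: subtract (1)·h_5 from b^{4} + a^{3} + a^{2}b + ab^{2} + ab + a + b → a^{3} + a^{2}b + ab^{2} + ab + a
  leading term a^{3}: subtract (1)·f_2 from a^{3} + a^{2}b + ab^{2} + ab + a → a^{2}b
  leading term a^{2}b: subtract (b)·h_7 from a^{2}b → b^{2} + b
  leading term b^{2}: subtract (1)·h_9 from b^{2} + b → a + b + 1
  leading term a: no divisor's leading term divides it; move a to the remainder.
  leading term b: no divisor's leading term divides it; move b to the remainder.
  leading term 1: no divisor's leading term divides it; move 1 to the remainder.
  remainder a + b + 1 ≠ 0; add h_10 = a + b + 1 to the basis.

The other S-polynomials (S(f_2,f_3), S(f_3,f_4), S(f_1,h_5), S(f_2,h_5), S(f_4,h_5), S(f_2,h_6), S(f_3,h_6), S(f_4,h_6), S(h_5,h_6), S(f_1,h_7), S(f_2,h_7), S(f_3,h_7), S(f_4,h_7), S(h_5,h_7), S(h_6,h_7), S(f_1,h_8), S(f_2,h_8), S(f_3,h_8), S(f_4,h_8), S(h_5,h_8), S(h_6,h_8), S(h_7,h_8), S(f_1,h_9), S(f_2,h_9), S(f_3,h_9), S(f_4,h_9), S(h_5,h_9), S(h_6,h_9), S(h_7,h_9), S(h_8,h_9), S(f_1,h_10), S(f_2,h_10), S(f_3,h_10), S(f_4,h_10), S(h_5,h_10), S(h_6,h_10), S(h_7,h_10), S(h_8,h_10), S(h_9,h_10)) all reduce to 0 modulo the current basis, so we have a Gröbner basis.
Inter-reduce: drop elements whose leading term is divisible by another's, tail-reduce, and make monic.
Reduced Gröbner basis: {b^{2} + b, a + b + 1}.
Label its elements g_1 = b^{2} + b, g_2 = a + b + 1.

Reduce p = b^{2} modulo G:
  leading term b^{2}: subtract (1)·g_1 from b^{2} → b
  leading term b: no divisor's leading term divides it; move b to the remainder.
  normal form = b.
The normal form is nonzero, so p ∉ I. Since p minus its normal form lies in I, I + (p) = I + (r) where r = b; decide whether this ideal is the whole ring.
Run Buchberger on G together with r (pairs among the g_i already reduce to 0 since G is a Gröbner basis):
g_1 = b^{2} + b, LT = b^{2}.
g_2 = a + b + 1, LT = a.
r = b, LT = b.

The S-polynomials (S(g_1,g_2), S(g_1,r), S(g_2,r)) all reduce to 0 modulo the current basis, so we have a Gröbner basis.
Inter-reduce: drop elements whose leading term is divisible by another's, tail-reduce, and make monic.
Reduced Gröbner basis: {a + 1, b}.
The reduced Gröbner basis of I + (p) is {a + 1, b} ≠ {1}, a proper ideal, so the enlarged system stays consistent: p is independent of I, with normal form b.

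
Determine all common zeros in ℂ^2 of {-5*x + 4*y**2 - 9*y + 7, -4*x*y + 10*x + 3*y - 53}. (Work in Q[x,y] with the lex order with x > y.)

Compute a lex Gröbner basis by Buchberger's algorithm.
f_1 = -5*x + 4*y**2 - 9*y + 7, LT = x.
f_2 = -4*x*y + 10*x + 3*y - 53, LT = x*y.

S(f_1,f_2): lcm = x*y. S = 5/2*x - 4/5*y**3 + 9/5*y**2 - 13/20*y - 53/4.
  leading term x: subtract (-1/2)·f_1 from 5/2*x - 4/5*y**3 + 9/5*y**2 - 13/20*y - 53/4 → -4/5*y**3 + 19/5*y**2 - 103/20*y - 39/4
  leading term y**3: no divisor's leading term divides it; move -4/5*y**3 to the remainder.
  leading term y**2: no divisor's leading term divides it; move 19/5*y**2 to the remainder.
  leading term y: no divisor's leading term divides it; move -103/20*y to the remainder.
  leading term 1: no divisor's leading term divides it; move -39/4 to the remainder.
  remainder -4/5*y**3 + 19/5*y**2 - 103/20*y - 39/4 ≠ 0; add h_3 = -4/5*y**3 + 19/5*y**2 - 103/20*y - 39/4 to the basis.

The other S-polynomials (S(f_1,h_3), S(f_2,h_3)) all reduce to 0 modulo the current basis, so we have a Gröbner basis.
Inter-reduce: drop elements whose leading term is divisible by another's, tail-reduce, and make monic.
Reduced Gröbner basis: {x - 4/5*y**2 + 9/5*y - 7/5, y**3 - 19/4*y**2 + 103/16*y + 195/16}.

A lex Gröbner basis eliminates variables successively. Here y**3 - 19/4*y**2 + 103/16*y + 195/16 depends only on y, with roots {-1, 23/8 - sqrt(251)*I/8, 23/8 + sqrt(251)*I/8}; lifting each root through the earlier basis elements recovers the full solutions.
  y = -1: the earlier basis element becomes x - 4 = 0, giving x = 4 — point (4, -1).
  y = 23/8 - sqrt(251)*I/8: the earlier basis element becomes x + 3/10 + 7*sqrt(251)*I/20 = 0, giving x = -3/10 - 7*sqrt(251)*I/20 — point (-3/10 - 7*sqrt(251)*I/20, 23/8 - sqrt(251)*I/8).
  y = 23/8 + sqrt(251)*I/8: the earlier basis element becomes x + 3/10 - 7*sqrt(251)*I/20 = 0, giving x = -3/10 + 7*sqrt(251)*I/20 — point (-3/10 + 7*sqrt(251)*I/20, 23/8 + sqrt(251)*I/8).

{(4, -1), (-3/10 - 7*sqrt(251)*I/20, 23/8 - sqrt(251)*I/8), (-3/10 + 7*sqrt(251)*I/20, 23/8 + sqrt(251)*I/8)}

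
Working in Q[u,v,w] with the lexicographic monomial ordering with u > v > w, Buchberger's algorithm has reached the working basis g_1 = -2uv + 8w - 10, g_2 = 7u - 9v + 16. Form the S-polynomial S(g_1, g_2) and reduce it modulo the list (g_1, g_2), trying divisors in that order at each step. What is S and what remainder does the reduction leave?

S(g_1, g_2) = 9/7v^2 - 16/7v - 4w + 5; remainder on division = 9/7v^2 - 16/7v - 4w + 5.

lcm(LM(g_1), LM(g_2)) = uv.
S = (lcm/LT(g_1))·g_1 − (lcm/LT(g_2))·g_2 = 9/7v^2 - 16/7v - 4w + 5.
Reduce S modulo (g_1, g_2) in that order:
  leading term v^2: no divisor's leading term divides it; move 9/7v^2 to the remainder.
  leading term v: no divisor's leading term divides it; move -16/7v to the remainder.
  leading term w: no divisor's leading term divides it; move -4w to the remainder.
  leading term 1: no divisor's leading term divides it; move 5 to the remainder.
The remainder 9/7v^2 - 16/7v - 4w + 5 is nonzero, so it would be added as the next basis element.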